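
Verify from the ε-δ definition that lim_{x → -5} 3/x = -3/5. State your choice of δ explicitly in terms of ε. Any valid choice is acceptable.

δ = min(5/2, (25/6)ε)

Fix ε > 0. We seek δ > 0 such that 0 < |x + 5| < δ implies |3/x + 3/5| < ε.
|3/x + 3/5| = 3·|-5 − x|/(5·|x|) = 3|x + 5|/(5|x|).
Require δ ≤ 5/2 so that |x| > 5 − 5/2 = 5/2, hence 5|x| > 25/2.
Then |3/x + 3/5| < 3|x + 5|/(25/2), which is < ε when |x + 5| < (25/6)ε.
Take δ = min(5/2, (25/6)ε). Then 0 < |x + 5| < δ gives both |x + 5| < 5/2 and |x + 5| < (25/6)ε, so |3/x + 3/5| < ε.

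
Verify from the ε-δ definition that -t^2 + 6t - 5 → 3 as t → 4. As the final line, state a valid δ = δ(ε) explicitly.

δ = min(1, ε/7)

Fix ε > 0. We want δ > 0 such that 0 < |t − 4| < δ implies |(-t^2 + 6t - 5) − 3| < ε.
(-t^2 + 6t - 5) − 3 = -t^2 + 6t - 8 = (t − 4)(-t + 2).
So |(-t^2 + 6t - 5) − 3| = |t − 4|·|-t + 2|.
Require δ ≤ 1. Then |t − 4| < 1 gives |t| < 5, and by the triangle inequality |-t + 2| ≤ 5 + 2 = 7.
Hence |(-t^2 + 6t - 5) − 3| ≤ 7|t − 4| < ε provided |t − 4| < ε/7.
Take δ = min(1, ε/7). Then 0 < |t − 4| < δ gives both |t − 4| < 1 and |t − 4| < ε/7, so |(-t^2 + 6t - 5) − 3| < ε.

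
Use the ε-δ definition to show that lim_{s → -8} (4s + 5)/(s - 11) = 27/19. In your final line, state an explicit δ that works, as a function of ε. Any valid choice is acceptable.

δ = min(19/2, (361/98)ε)

Let ε > 0 be given. We want δ > 0 with 0 < |s + 8| < δ ⇒ |(4s + 5)/(s - 11) − (27/19)| < ε.
Combining over a common denominator, (4s + 5)/(s - 11) − (27/19) = [(4s + 5)·(-19) − (-27)·(s - 11)] / [(-19)·(s - 11)] = -49(s + 8) / ((-19)(s - 11)).
So |(4s + 5)/(s - 11) − (27/19)| = 49|s + 8| / (19·|s − 11|).
Restrict δ ≤ 19/2. Then |s + 8| < 19/2 gives |s − 11| = |(s + 8) + (-19)| ≥ 19 − 19/2 = 19/2.
Hence |(4s + 5)/(s - 11) − (27/19)| < 49|s + 8|/(19·(19/2)) = (98/361)|s + 8|, which is < ε once |s + 8| < (361/98)ε.
Take δ = min(19/2, (361/98)ε). Then 0 < |s + 8| < δ forces both bounds, so |(4s + 5)/(s - 11) − (27/19)| < ε.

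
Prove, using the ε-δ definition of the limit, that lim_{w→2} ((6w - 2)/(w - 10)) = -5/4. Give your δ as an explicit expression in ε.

Let ε > 0 be given. We want δ > 0 with 0 < |w − 2| < δ ⇒ |(6w - 2)/(w - 10) + 5/4| < ε.
Combining over a common denominator, (6w - 2)/(w - 10) + 5/4 = [(6w - 2)·(-8) − 10·(w - 10)] / [(-8)·(w - 10)] = -58(w − 2) / ((-8)(w - 10)).
So |(6w - 2)/(w - 10) + 5/4| = 58|w − 2| / (8·|w − 10|).
Restrict δ ≤ 4. Then |w − 2| < 4 gives |w − 10| = |(w − 2) + (-8)| ≥ 8 − 4 = 4.
Hence |(6w - 2)/(w - 10) + 5/4| < 58|w − 2|/(8·4) = (29/16)|w − 2|, which is < ε once |w − 2| < (16/29)ε.
Take δ = min(4, (16/29)ε). Then 0 < |w − 2| < δ forces both bounds, so |(6w - 2)/(w - 10) + 5/4| < ε.

δ = min(4, (16/29)ε)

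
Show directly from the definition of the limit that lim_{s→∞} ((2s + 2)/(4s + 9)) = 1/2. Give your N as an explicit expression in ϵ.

Let ϵ > 0 be given. We seek N > 0 such that s > N implies |(2s + 2)/(4s + 9) − (1/2)| < ϵ.
(2s + 2)/(4s + 9) − (1/2) = (4(2s + 2) − 2(4s + 9)) / (4(4s + 9)) = -10/(4(4s + 9)).
For s > 0 we have 4s + 9 > 4s, so |(2s + 2)/(4s + 9) − (1/2)| = 10/(4(4s + 9)) < 10/(4·4s) = (5/8)/s.
Thus |(2s + 2)/(4s + 9) − (1/2)| < ϵ whenever s > (5/8)/ϵ.
Take N = (5/8)/ϵ. If s > N then |(2s + 2)/(4s + 9) − (1/2)| < (5/8)/s < ϵ.

N = (5/8)/ϵ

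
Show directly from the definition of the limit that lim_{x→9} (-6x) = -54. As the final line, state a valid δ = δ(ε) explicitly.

δ = ε/6

Suppose ε > 0. We need δ > 0 so that 0 < |x − 9| < δ implies |(-6x) + 54| < ε.
|(-6x) + 54| = |-6x + 54| = 6|x − 9|.
Thus it suffices that |x − 9| < ε/6.
Choosing δ = ε/6 gives |(-6x) + 54| = 6|x − 9| < ε whenever |x − 9| < δ.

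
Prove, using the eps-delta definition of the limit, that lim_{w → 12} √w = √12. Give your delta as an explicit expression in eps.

delta = min(12, √12·eps)

Fix eps > 0. We want delta > 0 such that 0 < |w − 12| < delta implies |√w − √12| < eps.
Rationalise: √w − √12 = (w − 12)/(√w + √12), so |√w − √12| = |w − 12|/(√w + √12).
Restrict delta ≤ 12 so that |w − 12| < 12 forces w > 0, and then √w + √12 > √12.
Hence |√w − √12| < |w − 12|/√12, which is < eps once |w − 12| < √12·eps.
Take delta = min(12, √12·eps). If 0 < |w − 12| < delta then w > 0 and |√w − √12| < |w − 12|/√12 < eps.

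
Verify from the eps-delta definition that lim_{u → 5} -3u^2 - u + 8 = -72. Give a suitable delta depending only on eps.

delta = min(2, eps/37)

Suppose eps > 0. We want delta > 0 such that 0 < |u − 5| < delta implies |(-3u^2 - u + 8) + 72| < eps.
(-3u^2 - u + 8) + 72 = -3u^2 - u + 80 = (u − 5)(-3u - 16).
So |(-3u^2 - u + 8) + 72| = |u − 5|·|-3u - 16|.
Require delta ≤ 2. Then |u − 5| < 2 gives |u| < 7, and by the triangle inequality |-3u - 16| ≤ 3·7 + 16 = 37.
Hence |(-3u^2 - u + 8) + 72| ≤ 37|u − 5| < eps provided |u − 5| < eps/37.
Choosing delta = min(2, eps/37) ensures both conditions, hence |(-3u^2 - u + 8) + 72| < eps.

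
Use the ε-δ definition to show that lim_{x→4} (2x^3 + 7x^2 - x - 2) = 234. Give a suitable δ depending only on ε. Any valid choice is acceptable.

δ = min(2, ε/221)

Let ε > 0. We want δ > 0 such that 0 < |x − 4| < δ implies |(2x^3 + 7x^2 - x - 2) − 234| < ε.
(2x^3 + 7x^2 - x - 2) − 234 = 2x^3 + 7x^2 - x - 236 = (x − 4)(2x^2 + 15x + 59).
So |(2x^3 + 7x^2 - x - 2) − 234| = |x − 4|·|2x^2 + 15x + 59|.
Assume first that |x − 4| < 2, so |x| < 6. Then |2x^2 + 15x + 59| ≤ 2·6^2 + 15·6 + 59 = 221.
Hence |(2x^3 + 7x^2 - x - 2) − 234| ≤ 221|x − 4| < ε provided |x − 4| < ε/221.
Choosing δ = min(2, ε/221) ensures both conditions, hence |(2x^3 + 7x^2 - x - 2) − 234| < ε.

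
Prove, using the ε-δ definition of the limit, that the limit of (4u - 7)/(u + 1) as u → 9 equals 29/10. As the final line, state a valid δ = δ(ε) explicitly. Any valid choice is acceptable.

Fix ε > 0. We want δ > 0 with 0 < |u − 9| < δ ⇒ |(4u - 7)/(u + 1) − (29/10)| < ε.
Combining over a common denominator, (4u - 7)/(u + 1) − (29/10) = [(4u - 7)·10 − 29·(u + 1)] / [10·(u + 1)] = 11(u − 9) / (10(u + 1)).
So |(4u - 7)/(u + 1) − (29/10)| = 11|u − 9| / (10·|u + 1|).
Require δ ≤ 5, so |u + 1| ≥ |10| − |u − 9| > 10 − 5 = 5.
Hence |(4u - 7)/(u + 1) − (29/10)| < 11|u − 9|/(10·5) = (11/50)|u − 9|, which is < ε once |u − 9| < (50/11)ε.
Take δ = min(5, (50/11)ε). Then 0 < |u − 9| < δ forces both bounds, so |(4u - 7)/(u + 1) − (29/10)| < ε.

δ = min(5, (50/11)ε)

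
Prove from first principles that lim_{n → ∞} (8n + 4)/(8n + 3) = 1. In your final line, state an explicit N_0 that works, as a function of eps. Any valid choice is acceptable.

Suppose eps > 0. For n ≥ 1, |(8n + 4)/(8n + 3) − 1| = |8|/(8(8n + 3)) = 8/(8(8n + 3)).
Since 8n + 3 ≥ 8n for n ≥ 1, this is ≤ 8/(8·8n) = (1/8)/n.
So |(8n + 4)/(8n + 3) − 1| < eps whenever n > (1/8)/eps.
Take N_0 = (1/8)/eps. If n > N_0 then |(8n + 4)/(8n + 3) − 1| ≤ (1/8)/n < eps.

N_0 = (1/8)/eps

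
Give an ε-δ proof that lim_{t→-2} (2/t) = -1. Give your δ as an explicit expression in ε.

Fix ε > 0. We seek δ > 0 such that 0 < |t + 2| < δ implies |2/t + 1| < ε.
|2/t + 1| = 2·|-2 − t|/(2·|t|) = 2|t + 2|/(2|t|).
Require δ ≤ 1 so that |t| > 2 − 1 = 1, hence 2|t| > 2.
Then |2/t + 1| < 2|t + 2|/2, which is < ε when |t + 2| < ε.
Take δ = min(1, ε). Then 0 < |t + 2| < δ gives both |t + 2| < 1 and |t + 2| < ε, so |2/t + 1| < ε.

δ = min(1, ε)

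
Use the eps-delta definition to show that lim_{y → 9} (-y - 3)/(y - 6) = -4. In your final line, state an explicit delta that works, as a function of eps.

delta = min(3/2, (1/2)eps)

Suppose eps > 0. We want delta > 0 with 0 < |y − 9| < delta ⇒ |(-y - 3)/(y - 6) + 4| < eps.
Combining over a common denominator, (-y - 3)/(y - 6) + 4 = [(-y - 3)·3 − (-12)·(y - 6)] / [3·(y - 6)] = 9(y − 9) / (3(y - 6)).
So |(-y - 3)/(y - 6) + 4| = 9|y − 9| / (3·|y − 6|).
Restrict delta ≤ 3/2. Then |y − 9| < 3/2 gives |y − 6| = |(y − 9) + 3| ≥ 3 − 3/2 = 3/2.
Hence |(-y - 3)/(y - 6) + 4| < 9|y − 9|/(3·(3/2)) = 2|y − 9|, which is < eps once |y − 9| < (1/2)eps.
Take delta = min(3/2, (1/2)eps). Then 0 < |y − 9| < delta forces both bounds, so |(-y - 3)/(y - 6) + 4| < eps.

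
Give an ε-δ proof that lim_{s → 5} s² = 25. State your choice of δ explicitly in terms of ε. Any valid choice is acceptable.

Let ε > 0. We seek δ > 0 with 0 < |s − 5| < δ ⇒ |s² − 25| < ε.
Factor: s² − 25 = (s − 5)(s + 5), so |s² − 25| = |s − 5|·|s + 5|.
Impose δ ≤ 1 so that |s| < 6; then |s + 5| ≤ 11.
Hence |s² − 25| ≤ 11|s − 5|, which is < ε once |s − 5| < ε/11.
Take δ = min(1, ε/11). If 0 < |s − 5| < δ then both bounds hold and |s² − 25| ≤ 11|s − 5| < 11·(ε/11) = ε.

δ = min(1, ε/11)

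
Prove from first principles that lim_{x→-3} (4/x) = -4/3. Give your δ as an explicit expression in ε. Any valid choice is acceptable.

Let ε > 0 be given. We seek δ > 0 such that 0 < |x + 3| < δ implies |4/x + 4/3| < ε.
|4/x + 4/3| = 4·|-3 − x|/(3·|x|) = 4|x + 3|/(3|x|).
Restrict δ ≤ 3/2. Then |x + 3| < 3/2 gives |x| > 3/2, so 3|x| > 9/2.
Then |4/x + 4/3| < 4|x + 3|/(9/2), which is < ε when |x + 3| < (9/8)ε.
Take δ = min(3/2, (9/8)ε). Then 0 < |x + 3| < δ gives both |x + 3| < 3/2 and |x + 3| < (9/8)ε, so |4/x + 4/3| < ε.

δ = min(3/2, (9/8)ε)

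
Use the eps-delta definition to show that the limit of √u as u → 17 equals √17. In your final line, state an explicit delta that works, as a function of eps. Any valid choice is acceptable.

delta = min(17, √17·eps)

Let eps > 0. We want delta > 0 such that 0 < |u − 17| < delta implies |√u − √17| < eps.
Rationalise: √u − √17 = (u − 17)/(√u + √17), so |√u − √17| = |u − 17|/(√u + √17).
Restrict delta ≤ 17 so that |u − 17| < 17 forces u > 0, and then √u + √17 > √17.
Hence |√u − √17| < |u − 17|/√17, which is < eps once |u − 17| < √17·eps.
Take delta = min(17, √17·eps). If 0 < |u − 17| < delta then u > 0 and |√u − √17| < |u − 17|/√17 < eps.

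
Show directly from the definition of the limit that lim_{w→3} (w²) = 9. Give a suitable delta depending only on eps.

delta = min(1, eps/7)

Suppose eps > 0. We seek delta > 0 with 0 < |w − 3| < delta ⇒ |w² − 9| < eps.
Factor: w² − 9 = (w − 3)(w + 3), so |w² − 9| = |w − 3|·|w + 3|.
Impose delta ≤ 1 so that |w| < 4; then |w + 3| ≤ 7.
Hence |w² − 9| ≤ 7|w − 3|, which is < eps once |w − 3| < eps/7.
Take delta = min(1, eps/7). If 0 < |w − 3| < delta then both bounds hold and |w² − 9| ≤ 7|w − 3| < 7·(eps/7) = eps.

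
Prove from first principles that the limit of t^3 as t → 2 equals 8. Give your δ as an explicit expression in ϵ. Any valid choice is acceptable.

δ = min(1, ϵ/19)

Fix ϵ > 0. We seek δ > 0 with 0 < |t − 2| < δ ⇒ |t^3 − 8| < ϵ.
Factor: t^3 − 8 = (t − 2)(t^2 + 2t + 4), so |t^3 − 8| = |t − 2|·|t^2 + 2t + 4|.
Restrict δ ≤ 1. Then |t − 2| < 1 gives |t| < 3, so by the triangle inequality |t^2 + 2t + 4| ≤ 3^2 + 2·3 + 4 = 19.
Hence |t^3 − 8| ≤ 19|t − 2|, which is < ϵ once |t − 2| < ϵ/19.
Take δ = min(1, ϵ/19). If 0 < |t − 2| < δ then both bounds hold and |t^3 − 8| ≤ 19|t − 2| < 19·(ϵ/19) = ϵ.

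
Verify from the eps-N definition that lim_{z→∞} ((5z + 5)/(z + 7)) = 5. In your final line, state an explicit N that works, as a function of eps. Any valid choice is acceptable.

N = 30/eps

Let eps > 0. We seek N > 0 such that z > N implies |(5z + 5)/(z + 7) − 5| < eps.
(5z + 5)/(z + 7) − 5 = ((5z + 5) − 5(z + 7)) / ((z + 7)) = -30/((z + 7)).
For z > 0 we have z + 7 > z, so |(5z + 5)/(z + 7) − 5| = 30/((z + 7)) < 30/(z) = 30/z.
Thus |(5z + 5)/(z + 7) − 5| < eps whenever z > 30/eps.
Take N = 30/eps. If z > N then |(5z + 5)/(z + 7) − 5| < 30/z < eps.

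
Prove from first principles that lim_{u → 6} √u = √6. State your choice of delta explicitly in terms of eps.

Fix eps > 0. We want delta > 0 such that 0 < |u − 6| < delta implies |√u − √6| < eps.
Rationalise: √u − √6 = (u − 6)/(√u + √6), so |√u − √6| = |u − 6|/(√u + √6).
Restrict delta ≤ 6 so that |u − 6| < 6 forces u > 0, and then √u + √6 > √6.
Hence |√u − √6| < |u − 6|/√6, which is < eps once |u − 6| < √6·eps.
Take delta = min(6, √6·eps). If 0 < |u − 6| < delta then u > 0 and |√u − √6| < |u − 6|/√6 < eps.

delta = min(6, √6·eps)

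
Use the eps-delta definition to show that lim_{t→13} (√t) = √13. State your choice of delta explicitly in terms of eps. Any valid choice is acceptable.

delta = min(13, √13·eps)

Suppose eps > 0. We want delta > 0 such that 0 < |t − 13| < delta implies |√t − √13| < eps.
Multiplying by the conjugate, |√t − √13| = |t − 13|/(√t + √13).
Restrict delta ≤ 13 so that |t − 13| < 13 forces t > 0, and then √t + √13 > √13.
Hence |√t − √13| < |t − 13|/√13, which is < eps once |t − 13| < √13·eps.
Take delta = min(13, √13·eps). If 0 < |t − 13| < delta then t > 0 and |√t − √13| < |t − 13|/√13 < eps.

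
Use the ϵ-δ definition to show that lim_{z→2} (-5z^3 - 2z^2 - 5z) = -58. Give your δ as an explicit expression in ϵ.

Suppose ϵ > 0. We want δ > 0 such that 0 < |z − 2| < δ implies |(-5z^3 - 2z^2 - 5z) + 58| < ϵ.
(-5z^3 - 2z^2 - 5z) + 58 = -5z^3 - 2z^2 - 5z + 58 = (z − 2)(-5z^2 - 12z - 29).
So |(-5z^3 - 2z^2 - 5z) + 58| = |z − 2|·|-5z^2 - 12z - 29|.
Require δ ≤ 1. Then |z − 2| < 1 gives |z| < 3, and by the triangle inequality |-5z^2 - 12z - 29| ≤ 5·3^2 + 12·3 + 29 = 110.
Hence |(-5z^3 - 2z^2 - 5z) + 58| ≤ 110|z − 2| < ϵ provided |z − 2| < ϵ/110.
Take δ = min(1, ϵ/110). Then 0 < |z − 2| < δ gives both |z − 2| < 1 and |z − 2| < ϵ/110, so |(-5z^3 - 2z^2 - 5z) + 58| < ϵ.

δ = min(1, ϵ/110)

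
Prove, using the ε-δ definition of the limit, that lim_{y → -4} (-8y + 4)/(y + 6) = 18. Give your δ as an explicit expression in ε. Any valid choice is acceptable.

δ = min(1, (1/26)ε)

Fix ε > 0. We want δ > 0 with 0 < |y + 4| < δ ⇒ |(-8y + 4)/(y + 6) − 18| < ε.
Combining over a common denominator, (-8y + 4)/(y + 6) − 18 = [(-8y + 4)·2 − 36·(y + 6)] / [2·(y + 6)] = -52(y + 4) / (2(y + 6)).
So |(-8y + 4)/(y + 6) − 18| = 52|y + 4| / (2·|y + 6|).
Require δ ≤ 1, so |y + 6| ≥ |2| − |y + 4| > 2 − 1 = 1.
Hence |(-8y + 4)/(y + 6) − 18| < 52|y + 4|/(2·1) = 26|y + 4|, which is < ε once |y + 4| < (1/26)ε.
Take δ = min(1, (1/26)ε). Then 0 < |y + 4| < δ forces both bounds, so |(-8y + 4)/(y + 6) − 18| < ε.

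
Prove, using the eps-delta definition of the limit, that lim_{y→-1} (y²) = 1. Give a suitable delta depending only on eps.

Let eps > 0. We seek delta > 0 with 0 < |y + 1| < delta ⇒ |y² − 1| < eps.
Factor: y² − 1 = (y + 1)(y - 1), so |y² − 1| = |y + 1|·|y - 1|.
Impose delta ≤ 1 so that |y| < 2; then |y - 1| ≤ 3.
Hence |y² − 1| ≤ 3|y + 1|, which is < eps once |y + 1| < eps/3.
Take delta = min(1, eps/3). If 0 < |y + 1| < delta then both bounds hold and |y² − 1| ≤ 3|y + 1| < 3·(eps/3) = eps.

delta = min(1, eps/3)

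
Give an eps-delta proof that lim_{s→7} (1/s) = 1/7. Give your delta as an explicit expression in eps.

Suppose eps > 0. We seek delta > 0 such that 0 < |s − 7| < delta implies |1/s − (1/7)| < eps.
|1/s − (1/7)| = |7 − s|/(7·|s|) = |s − 7|/(7|s|).
Restrict delta ≤ 7/2. Then |s − 7| < 7/2 gives |s| > 7/2, so 7|s| > 49/2.
Then |1/s − (1/7)| < |s − 7|/(49/2), which is < eps when |s − 7| < (49/2)eps.
Take delta = min(7/2, (49/2)eps). Then 0 < |s − 7| < delta gives both |s − 7| < 7/2 and |s − 7| < (49/2)eps, so |1/s − (1/7)| < eps.

delta = min(7/2, (49/2)eps)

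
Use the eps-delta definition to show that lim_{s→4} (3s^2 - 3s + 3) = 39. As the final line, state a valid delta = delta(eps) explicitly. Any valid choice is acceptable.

Fix eps > 0. We want delta > 0 such that 0 < |s − 4| < delta implies |(3s^2 - 3s + 3) − 39| < eps.
(3s^2 - 3s + 3) − 39 = 3s^2 - 3s - 36 = (s − 4)(3s + 9).
So |(3s^2 - 3s + 3) − 39| = |s − 4|·|3s + 9|.
Assume first that |s − 4| < 1, so |s| < 5. Then |3s + 9| ≤ 3·5 + 9 = 24.
Hence |(3s^2 - 3s + 3) − 39| ≤ 24|s − 4| < eps provided |s − 4| < eps/24.
Choosing delta = min(1, eps/24) ensures both conditions, hence |(3s^2 - 3s + 3) − 39| < eps.

delta = min(1, eps/24)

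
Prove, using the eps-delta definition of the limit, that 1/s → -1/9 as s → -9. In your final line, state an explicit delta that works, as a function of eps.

Let eps > 0. We seek delta > 0 such that 0 < |s + 9| < delta implies |1/s + 1/9| < eps.
|1/s + 1/9| = |-9 − s|/(9·|s|) = |s + 9|/(9|s|).
Restrict delta ≤ 9/2. Then |s + 9| < 9/2 gives |s| > 9/2, so 9|s| > 81/2.
Then |1/s + 1/9| < |s + 9|/(81/2), which is < eps when |s + 9| < (81/2)eps.
Take delta = min(9/2, (81/2)eps). Then 0 < |s + 9| < delta gives both |s + 9| < 9/2 and |s + 9| < (81/2)eps, so |1/s + 1/9| < eps.

delta = min(9/2, (81/2)eps)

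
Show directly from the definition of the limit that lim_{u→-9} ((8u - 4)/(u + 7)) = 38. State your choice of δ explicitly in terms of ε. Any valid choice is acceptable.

δ = min(1, (1/30)ε)

Fix ε > 0. We want δ > 0 with 0 < |u + 9| < δ ⇒ |(8u - 4)/(u + 7) − 38| < ε.
Combining over a common denominator, (8u - 4)/(u + 7) − 38 = [(8u - 4)·(-2) − (-76)·(u + 7)] / [(-2)·(u + 7)] = 60(u + 9) / ((-2)(u + 7)).
So |(8u - 4)/(u + 7) − 38| = 60|u + 9| / (2·|u + 7|).
Restrict δ ≤ 1. Then |u + 9| < 1 gives |u + 7| = |(u + 9) + (-2)| ≥ 2 − 1 = 1.
Hence |(8u - 4)/(u + 7) − 38| < 60|u + 9|/(2·1) = 30|u + 9|, which is < ε once |u + 9| < (1/30)ε.
Take δ = min(1, (1/30)ε). Then 0 < |u + 9| < δ forces both bounds, so |(8u - 4)/(u + 7) − 38| < ε.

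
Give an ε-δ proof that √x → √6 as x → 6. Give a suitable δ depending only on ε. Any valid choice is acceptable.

Suppose ε > 0. We want δ > 0 such that 0 < |x − 6| < δ implies |√x − √6| < ε.
Rationalise: √x − √6 = (x − 6)/(√x + √6), so |√x − √6| = |x − 6|/(√x + √6).
Restrict δ ≤ 6 so that |x − 6| < 6 forces x > 0, and then √x + √6 > √6.
Hence |√x − √6| < |x − 6|/√6, which is < ε once |x − 6| < √6·ε.
Take δ = min(6, √6·ε). If 0 < |x − 6| < δ then x > 0 and |√x − √6| < |x − 6|/√6 < ε.

δ = min(6, √6·ε)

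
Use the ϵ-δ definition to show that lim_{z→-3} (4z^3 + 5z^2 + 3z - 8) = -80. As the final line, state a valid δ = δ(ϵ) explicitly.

Let ϵ > 0. We want δ > 0 such that 0 < |z + 3| < δ implies |(4z^3 + 5z^2 + 3z - 8) + 80| < ϵ.
(4z^3 + 5z^2 + 3z - 8) + 80 = 4z^3 + 5z^2 + 3z + 72 = (z + 3)(4z^2 - 7z + 24).
So |(4z^3 + 5z^2 + 3z - 8) + 80| = |z + 3|·|4z^2 - 7z + 24|.
Assume first that |z + 3| < 2, so |z| < 5. Then |4z^2 - 7z + 24| ≤ 4·5^2 + 7·5 + 24 = 159.
Hence |(4z^3 + 5z^2 + 3z - 8) + 80| ≤ 159|z + 3| < ϵ provided |z + 3| < ϵ/159.
Choosing δ = min(2, ϵ/159) ensures both conditions, hence |(4z^3 + 5z^2 + 3z - 8) + 80| < ϵ.

δ = min(2, ϵ/159)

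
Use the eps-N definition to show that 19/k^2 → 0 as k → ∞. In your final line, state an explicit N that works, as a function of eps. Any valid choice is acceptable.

N = (19/eps)^{1/2}

Fix eps > 0. For k ≥ 1, |19/k^2 − 0| = 19/k^2.
19/k^2 < eps ⇔ k^2 > 19/eps ⇔ k > (19/eps)^{1/2}.
Take N = (19/eps)^{1/2}. Then k > N implies 19/k^2 < eps.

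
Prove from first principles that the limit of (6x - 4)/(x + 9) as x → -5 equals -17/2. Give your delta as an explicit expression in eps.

delta = min(2, (4/29)eps)

Fix eps > 0. We want delta > 0 with 0 < |x + 5| < delta ⇒ |(6x - 4)/(x + 9) + 17/2| < eps.
Combining over a common denominator, (6x - 4)/(x + 9) + 17/2 = [(6x - 4)·4 − (-34)·(x + 9)] / [4·(x + 9)] = 58(x + 5) / (4(x + 9)).
So |(6x - 4)/(x + 9) + 17/2| = 58|x + 5| / (4·|x + 9|).
Require delta ≤ 2, so |x + 9| ≥ |4| − |x + 5| > 4 − 2 = 2.
Hence |(6x - 4)/(x + 9) + 17/2| < 58|x + 5|/(4·2) = (29/4)|x + 5|, which is < eps once |x + 5| < (4/29)eps.
Take delta = min(2, (4/29)eps). Then 0 < |x + 5| < delta forces both bounds, so |(6x - 4)/(x + 9) + 17/2| < eps.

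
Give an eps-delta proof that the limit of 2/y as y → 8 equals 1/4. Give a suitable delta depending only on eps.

delta = min(4, 16eps)

Fix eps > 0. We seek delta > 0 such that 0 < |y − 8| < delta implies |2/y − (1/4)| < eps.
|2/y − (1/4)| = 2·|8 − y|/(8·|y|) = 2|y − 8|/(8|y|).
Require delta ≤ 4 so that |y| > 8 − 4 = 4, hence 8|y| > 32.
Then |2/y − (1/4)| < 2|y − 8|/32, which is < eps when |y − 8| < 16eps.
Take delta = min(4, 16eps). Then 0 < |y − 8| < delta gives both |y − 8| < 4 and |y − 8| < 16eps, so |2/y − (1/4)| < eps.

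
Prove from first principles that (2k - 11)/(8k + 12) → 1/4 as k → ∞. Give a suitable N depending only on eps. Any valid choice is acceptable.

Suppose eps > 0. For k ≥ 1, |(2k - 11)/(8k + 12) − (1/4)| = |-112|/(8(8k + 12)) = 112/(8(8k + 12)).
Since 8k + 12 ≥ 8k for k ≥ 1, this is ≤ 112/(8·8k) = (7/4)/k.
So |(2k - 11)/(8k + 12) − (1/4)| < eps whenever k > (7/4)/eps.
Take N = (7/4)/eps. If k > N then |(2k - 11)/(8k + 12) − (1/4)| ≤ (7/4)/k < eps.

N = (7/4)/eps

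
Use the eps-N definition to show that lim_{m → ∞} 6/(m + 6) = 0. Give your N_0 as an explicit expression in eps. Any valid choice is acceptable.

N_0 = 6/eps

Suppose eps > 0. For m ≥ 1, |6/(m + 6) − 0| = 6/(m + 6) ≤ 6/m.
We need 6/m < eps, i.e. m > 6/eps.
Take N_0 = 6/eps. If m > N_0 then |6/(m + 6)| ≤ 6/m < eps.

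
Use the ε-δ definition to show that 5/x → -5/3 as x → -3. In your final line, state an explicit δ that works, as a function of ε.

δ = min(3/2, (9/10)ε)

Suppose ε > 0. We seek δ > 0 such that 0 < |x + 3| < δ implies |5/x + 5/3| < ε.
|5/x + 5/3| = 5·|-3 − x|/(3·|x|) = 5|x + 3|/(3|x|).
Restrict δ ≤ 3/2. Then |x + 3| < 3/2 gives |x| > 3/2, so 3|x| > 9/2.
Then |5/x + 5/3| < 5|x + 3|/(9/2), which is < ε when |x + 3| < (9/10)ε.
Take δ = min(3/2, (9/10)ε). Then 0 < |x + 3| < δ gives both |x + 3| < 3/2 and |x + 3| < (9/10)ε, so |5/x + 5/3| < ε.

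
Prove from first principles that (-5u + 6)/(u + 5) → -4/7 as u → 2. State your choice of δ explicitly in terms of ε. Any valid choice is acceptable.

δ = min(7/2, (49/62)ε)

Fix ε > 0. We want δ > 0 with 0 < |u − 2| < δ ⇒ |(-5u + 6)/(u + 5) + 4/7| < ε.
Combining over a common denominator, (-5u + 6)/(u + 5) + 4/7 = [(-5u + 6)·7 − (-4)·(u + 5)] / [7·(u + 5)] = -31(u − 2) / (7(u + 5)).
So |(-5u + 6)/(u + 5) + 4/7| = 31|u − 2| / (7·|u + 5|).
Restrict δ ≤ 7/2. Then |u − 2| < 7/2 gives |u + 5| = |(u − 2) + 7| ≥ 7 − 7/2 = 7/2.
Hence |(-5u + 6)/(u + 5) + 4/7| < 31|u − 2|/(7·(7/2)) = (62/49)|u − 2|, which is < ε once |u − 2| < (49/62)ε.
Take δ = min(7/2, (49/62)ε). Then 0 < |u − 2| < δ forces both bounds, so |(-5u + 6)/(u + 5) + 4/7| < ε.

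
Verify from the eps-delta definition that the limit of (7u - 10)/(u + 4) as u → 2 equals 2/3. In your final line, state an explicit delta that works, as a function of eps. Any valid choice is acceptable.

delta = min(3, (9/19)eps)

Suppose eps > 0. We want delta > 0 with 0 < |u − 2| < delta ⇒ |(7u - 10)/(u + 4) − (2/3)| < eps.
Combining over a common denominator, (7u - 10)/(u + 4) − (2/3) = [(7u - 10)·6 − 4·(u + 4)] / [6·(u + 4)] = 38(u − 2) / (6(u + 4)).
So |(7u - 10)/(u + 4) − (2/3)| = 38|u − 2| / (6·|u + 4|).
Require delta ≤ 3, so |u + 4| ≥ |6| − |u − 2| > 6 − 3 = 3.
Hence |(7u - 10)/(u + 4) − (2/3)| < 38|u − 2|/(6·3) = (19/9)|u − 2|, which is < eps once |u − 2| < (9/19)eps.
Take delta = min(3, (9/19)eps). Then 0 < |u − 2| < delta forces both bounds, so |(7u - 10)/(u + 4) − (2/3)| < eps.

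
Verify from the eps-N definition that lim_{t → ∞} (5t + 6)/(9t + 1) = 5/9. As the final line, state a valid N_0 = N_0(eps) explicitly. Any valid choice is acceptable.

Suppose eps > 0. We seek N_0 > 0 such that t > N_0 implies |(5t + 6)/(9t + 1) − (5/9)| < eps.
(5t + 6)/(9t + 1) − (5/9) = (9(5t + 6) − 5(9t + 1)) / (9(9t + 1)) = 49/(9(9t + 1)).
For t > 0 we have 9t + 1 > 9t, so |(5t + 6)/(9t + 1) − (5/9)| = 49/(9(9t + 1)) < 49/(9·9t) = (49/81)/t.
Thus |(5t + 6)/(9t + 1) − (5/9)| < eps whenever t > (49/81)/eps.
Take N_0 = (49/81)/eps. If t > N_0 then |(5t + 6)/(9t + 1) − (5/9)| < (49/81)/t < eps.

N_0 = (49/81)/eps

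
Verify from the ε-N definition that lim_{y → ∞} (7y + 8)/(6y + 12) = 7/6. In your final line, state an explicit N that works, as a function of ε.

Suppose ε > 0. We seek N > 0 such that y > N implies |(7y + 8)/(6y + 12) − (7/6)| < ε.
(7y + 8)/(6y + 12) − (7/6) = (6(7y + 8) − 7(6y + 12)) / (6(6y + 12)) = -36/(6(6y + 12)).
For y > 0 we have 6y + 12 > 6y, so |(7y + 8)/(6y + 12) − (7/6)| = 36/(6(6y + 12)) < 36/(6·6y) = 1/y.
Thus |(7y + 8)/(6y + 12) − (7/6)| < ε whenever y > 1/ε.
Take N = 1/ε. If y > N then |(7y + 8)/(6y + 12) − (7/6)| < 1/y < ε.

N = 1/ε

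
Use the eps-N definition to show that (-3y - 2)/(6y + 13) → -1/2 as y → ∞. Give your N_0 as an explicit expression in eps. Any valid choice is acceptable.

Fix eps > 0. We seek N_0 > 0 such that y > N_0 implies |(-3y - 2)/(6y + 13) + 1/2| < eps.
(-3y - 2)/(6y + 13) + 1/2 = (6(-3y - 2) − (-3)(6y + 13)) / (6(6y + 13)) = 27/(6(6y + 13)).
For y > 0 we have 6y + 13 > 6y, so |(-3y - 2)/(6y + 13) + 1/2| = 27/(6(6y + 13)) < 27/(6·6y) = (3/4)/y.
Thus |(-3y - 2)/(6y + 13) + 1/2| < eps whenever y > (3/4)/eps.
Take N_0 = (3/4)/eps. If y > N_0 then |(-3y - 2)/(6y + 13) + 1/2| < (3/4)/y < eps.

N_0 = (3/4)/eps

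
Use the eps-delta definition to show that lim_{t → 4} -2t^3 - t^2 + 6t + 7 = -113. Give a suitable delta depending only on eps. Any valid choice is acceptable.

Let eps > 0. We want delta > 0 such that 0 < |t − 4| < delta implies |(-2t^3 - t^2 + 6t + 7) + 113| < eps.
(-2t^3 - t^2 + 6t + 7) + 113 = -2t^3 - t^2 + 6t + 120 = (t − 4)(-2t^2 - 9t - 30).
So |(-2t^3 - t^2 + 6t + 7) + 113| = |t − 4|·|-2t^2 - 9t - 30|.
Require delta ≤ 1. Then |t − 4| < 1 gives |t| < 5, and by the triangle inequality |-2t^2 - 9t - 30| ≤ 2·5^2 + 9·5 + 30 = 125.
Hence |(-2t^3 - t^2 + 6t + 7) + 113| ≤ 125|t − 4| < eps provided |t − 4| < eps/125.
Choosing delta = min(1, eps/125) ensures both conditions, hence |(-2t^3 - t^2 + 6t + 7) + 113| < eps.

delta = min(1, eps/125)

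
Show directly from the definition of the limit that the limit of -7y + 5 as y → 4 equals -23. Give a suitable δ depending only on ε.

Let ε > 0 be given. We need δ > 0 so that 0 < |y − 4| < δ implies |(-7y + 5) + 23| < ε.
Since (-7y + 5) + 23 = -7(y − 4), we have |(-7y + 5) + 23| = 7|y − 4|.
Thus it suffices that |y − 4| < ε/7.
Choosing δ = ε/7 gives |(-7y + 5) + 23| = 7|y − 4| < ε whenever |y − 4| < δ.

δ = ε/7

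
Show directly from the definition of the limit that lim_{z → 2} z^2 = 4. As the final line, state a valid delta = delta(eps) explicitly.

Let eps > 0. We seek delta > 0 with 0 < |z − 2| < delta ⇒ |z^2 − 4| < eps.
Factor: z^2 − 4 = (z − 2)(z + 2), so |z^2 − 4| = |z − 2|·|z + 2|.
Restrict delta ≤ 2. Then |z − 2| < 2 gives |z| < 4, so by the triangle inequality |z + 2| ≤ 4 + 2 = 6.
Hence |z^2 − 4| ≤ 6|z − 2|, which is < eps once |z − 2| < eps/6.
Take delta = min(2, eps/6). If 0 < |z − 2| < delta then both bounds hold and |z^2 − 4| ≤ 6|z − 2| < 6·(eps/6) = eps.

delta = min(2, eps/6)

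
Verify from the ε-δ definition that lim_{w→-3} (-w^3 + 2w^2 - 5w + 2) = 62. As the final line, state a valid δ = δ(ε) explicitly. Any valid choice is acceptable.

Let ε > 0 be given. We want δ > 0 such that 0 < |w + 3| < δ implies |(-w^3 + 2w^2 - 5w + 2) − 62| < ε.
(-w^3 + 2w^2 - 5w + 2) − 62 = -w^3 + 2w^2 - 5w - 60 = (w + 3)(-w^2 + 5w - 20).
So |(-w^3 + 2w^2 - 5w + 2) − 62| = |w + 3|·|-w^2 + 5w - 20|.
Require δ ≤ 2. Then |w + 3| < 2 gives |w| < 5, and by the triangle inequality |-w^2 + 5w - 20| ≤ 5^2 + 5·5 + 20 = 70.
Hence |(-w^3 + 2w^2 - 5w + 2) − 62| ≤ 70|w + 3| < ε provided |w + 3| < ε/70.
Take δ = min(2, ε/70). Then 0 < |w + 3| < δ gives both |w + 3| < 2 and |w + 3| < ε/70, so |(-w^3 + 2w^2 - 5w + 2) − 62| < ε.

δ = min(2, ε/70)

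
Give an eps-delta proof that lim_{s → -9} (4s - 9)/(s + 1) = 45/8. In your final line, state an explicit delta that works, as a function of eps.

delta = min(4, (32/13)eps)

Let eps > 0. We want delta > 0 with 0 < |s + 9| < delta ⇒ |(4s - 9)/(s + 1) − (45/8)| < eps.
Combining over a common denominator, (4s - 9)/(s + 1) − (45/8) = [(4s - 9)·(-8) − (-45)·(s + 1)] / [(-8)·(s + 1)] = 13(s + 9) / ((-8)(s + 1)).
So |(4s - 9)/(s + 1) − (45/8)| = 13|s + 9| / (8·|s + 1|).
Require delta ≤ 4, so |s + 1| ≥ |-8| − |s + 9| > 8 − 4 = 4.
Hence |(4s - 9)/(s + 1) − (45/8)| < 13|s + 9|/(8·4) = (13/32)|s + 9|, which is < eps once |s + 9| < (32/13)eps.
Take delta = min(4, (32/13)eps). Then 0 < |s + 9| < delta forces both bounds, so |(4s - 9)/(s + 1) − (45/8)| < eps.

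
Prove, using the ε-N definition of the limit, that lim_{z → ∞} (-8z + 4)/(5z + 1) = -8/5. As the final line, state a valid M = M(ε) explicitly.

Fix ε > 0. We seek M > 0 such that z > M implies |(-8z + 4)/(5z + 1) + 8/5| < ε.
(-8z + 4)/(5z + 1) + 8/5 = (5(-8z + 4) − (-8)(5z + 1)) / (5(5z + 1)) = 28/(5(5z + 1)).
For z > 0 we have 5z + 1 > 5z, so |(-8z + 4)/(5z + 1) + 8/5| = 28/(5(5z + 1)) < 28/(5·5z) = (28/25)/z.
Thus |(-8z + 4)/(5z + 1) + 8/5| < ε whenever z > (28/25)/ε.
Take M = (28/25)/ε. If z > M then |(-8z + 4)/(5z + 1) + 8/5| < (28/25)/z < ε.

M = (28/25)/ε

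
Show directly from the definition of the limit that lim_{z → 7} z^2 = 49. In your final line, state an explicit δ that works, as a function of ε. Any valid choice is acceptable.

Let ε > 0. We seek δ > 0 with 0 < |z − 7| < δ ⇒ |z^2 − 49| < ε.
Factor: z^2 − 49 = (z − 7)(z + 7), so |z^2 − 49| = |z − 7|·|z + 7|.
Restrict δ ≤ 1. Then |z − 7| < 1 gives |z| < 8, so by the triangle inequality |z + 7| ≤ 8 + 7 = 15.
Hence |z^2 − 49| ≤ 15|z − 7|, which is < ε once |z − 7| < ε/15.
Take δ = min(1, ε/15). If 0 < |z − 7| < δ then both bounds hold and |z^2 − 49| ≤ 15|z − 7| < 15·(ε/15) = ε.

δ = min(1, ε/15)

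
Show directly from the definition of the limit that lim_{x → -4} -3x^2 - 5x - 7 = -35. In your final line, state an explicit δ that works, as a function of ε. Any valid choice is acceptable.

Let ε > 0. We want δ > 0 such that 0 < |x + 4| < δ implies |(-3x^2 - 5x - 7) + 35| < ε.
(-3x^2 - 5x - 7) + 35 = -3x^2 - 5x + 28 = (x + 4)(-3x + 7).
So |(-3x^2 - 5x - 7) + 35| = |x + 4|·|-3x + 7|.
Require δ ≤ 1. Then |x + 4| < 1 gives |x| < 5, and by the triangle inequality |-3x + 7| ≤ 3·5 + 7 = 22.
Hence |(-3x^2 - 5x - 7) + 35| ≤ 22|x + 4| < ε provided |x + 4| < ε/22.
Choosing δ = min(1, ε/22) ensures both conditions, hence |(-3x^2 - 5x - 7) + 35| < ε.

δ = min(1, ε/22)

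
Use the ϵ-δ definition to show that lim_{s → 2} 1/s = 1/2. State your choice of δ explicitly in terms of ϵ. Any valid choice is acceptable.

Suppose ϵ > 0. We seek δ > 0 such that 0 < |s − 2| < δ implies |1/s − (1/2)| < ϵ.
|1/s − (1/2)| = |2 − s|/(2·|s|) = |s − 2|/(2|s|).
Restrict δ ≤ 1. Then |s − 2| < 1 gives |s| > 1, so 2|s| > 2.
Then |1/s − (1/2)| < |s − 2|/2, which is < ϵ when |s − 2| < 2ϵ.
Take δ = min(1, 2ϵ). Then 0 < |s − 2| < δ gives both |s − 2| < 1 and |s − 2| < 2ϵ, so |1/s − (1/2)| < ϵ.

δ = min(1, 2ϵ)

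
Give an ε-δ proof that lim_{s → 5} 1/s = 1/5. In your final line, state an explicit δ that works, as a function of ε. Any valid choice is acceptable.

Let ε > 0. We seek δ > 0 such that 0 < |s − 5| < δ implies |1/s − (1/5)| < ε.
|1/s − (1/5)| = |5 − s|/(5·|s|) = |s − 5|/(5|s|).
Require δ ≤ 5/2 so that |s| > 5 − 5/2 = 5/2, hence 5|s| > 25/2.
Then |1/s − (1/5)| < |s − 5|/(25/2), which is < ε when |s − 5| < (25/2)ε.
Take δ = min(5/2, (25/2)ε). Then 0 < |s − 5| < δ gives both |s − 5| < 5/2 and |s − 5| < (25/2)ε, so |1/s − (1/5)| < ε.

δ = min(5/2, (25/2)ε)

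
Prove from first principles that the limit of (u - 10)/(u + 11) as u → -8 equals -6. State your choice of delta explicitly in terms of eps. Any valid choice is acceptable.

Fix eps > 0. We want delta > 0 with 0 < |u + 8| < delta ⇒ |(u - 10)/(u + 11) + 6| < eps.
Combining over a common denominator, (u - 10)/(u + 11) + 6 = [(u - 10)·3 − (-18)·(u + 11)] / [3·(u + 11)] = 21(u + 8) / (3(u + 11)).
So |(u - 10)/(u + 11) + 6| = 21|u + 8| / (3·|u + 11|).
Restrict delta ≤ 3/2. Then |u + 8| < 3/2 gives |u + 11| = |(u + 8) + 3| ≥ 3 − 3/2 = 3/2.
Hence |(u - 10)/(u + 11) + 6| < 21|u + 8|/(3·(3/2)) = (14/3)|u + 8|, which is < eps once |u + 8| < (3/14)eps.
Take delta = min(3/2, (3/14)eps). Then 0 < |u + 8| < delta forces both bounds, so |(u - 10)/(u + 11) + 6| < eps.

delta = min(3/2, (3/14)eps)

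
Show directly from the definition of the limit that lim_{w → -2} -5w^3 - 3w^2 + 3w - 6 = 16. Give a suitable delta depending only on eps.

Let eps > 0 be given. We want delta > 0 such that 0 < |w + 2| < delta implies |(-5w^3 - 3w^2 + 3w - 6) − 16| < eps.
(-5w^3 - 3w^2 + 3w - 6) − 16 = -5w^3 - 3w^2 + 3w - 22 = (w + 2)(-5w^2 + 7w - 11).
So |(-5w^3 - 3w^2 + 3w - 6) − 16| = |w + 2|·|-5w^2 + 7w - 11|.
Assume first that |w + 2| < 1, so |w| < 3. Then |-5w^2 + 7w - 11| ≤ 5·3^2 + 7·3 + 11 = 77.
Hence |(-5w^3 - 3w^2 + 3w - 6) − 16| ≤ 77|w + 2| < eps provided |w + 2| < eps/77.
Choosing delta = min(1, eps/77) ensures both conditions, hence |(-5w^3 - 3w^2 + 3w - 6) − 16| < eps.

delta = min(1, eps/77)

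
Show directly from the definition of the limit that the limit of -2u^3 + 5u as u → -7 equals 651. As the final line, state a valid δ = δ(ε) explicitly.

δ = min(1, ε/333)

Let ε > 0 be given. We want δ > 0 such that 0 < |u + 7| < δ implies |(-2u^3 + 5u) − 651| < ε.
(-2u^3 + 5u) − 651 = -2u^3 + 5u - 651 = (u + 7)(-2u^2 + 14u - 93).
So |(-2u^3 + 5u) − 651| = |u + 7|·|-2u^2 + 14u - 93|.
Require δ ≤ 1. Then |u + 7| < 1 gives |u| < 8, and by the triangle inequality |-2u^2 + 14u - 93| ≤ 2·8^2 + 14·8 + 93 = 333.
Hence |(-2u^3 + 5u) − 651| ≤ 333|u + 7| < ε provided |u + 7| < ε/333.
Choosing δ = min(1, ε/333) ensures both conditions, hence |(-2u^3 + 5u) − 651| < ε.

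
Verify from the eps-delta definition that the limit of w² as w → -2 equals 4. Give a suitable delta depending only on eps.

delta = min(2, eps/6)

Let eps > 0 be given. We seek delta > 0 with 0 < |w + 2| < delta ⇒ |w² − 4| < eps.
Factor: w² − 4 = (w + 2)(w - 2), so |w² − 4| = |w + 2|·|w - 2|.
Restrict delta ≤ 2. Then |w + 2| < 2 gives |w| < 4, so by the triangle inequality |w - 2| ≤ 4 + 2 = 6.
Hence |w² − 4| ≤ 6|w + 2|, which is < eps once |w + 2| < eps/6.
Take delta = min(2, eps/6). If 0 < |w + 2| < delta then both bounds hold and |w² − 4| ≤ 6|w + 2| < 6·(eps/6) = eps.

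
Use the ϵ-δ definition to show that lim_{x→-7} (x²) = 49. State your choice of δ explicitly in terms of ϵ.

δ = min(2, ϵ/16)

Let ϵ > 0. We seek δ > 0 with 0 < |x + 7| < δ ⇒ |x² − 49| < ϵ.
Factor: x² − 49 = (x + 7)(x - 7), so |x² − 49| = |x + 7|·|x - 7|.
Restrict δ ≤ 2. Then |x + 7| < 2 gives |x| < 9, so by the triangle inequality |x - 7| ≤ 9 + 7 = 16.
Hence |x² − 49| ≤ 16|x + 7|, which is < ϵ once |x + 7| < ϵ/16.
Take δ = min(2, ϵ/16). If 0 < |x + 7| < δ then both bounds hold and |x² − 49| ≤ 16|x + 7| < 16·(ϵ/16) = ϵ.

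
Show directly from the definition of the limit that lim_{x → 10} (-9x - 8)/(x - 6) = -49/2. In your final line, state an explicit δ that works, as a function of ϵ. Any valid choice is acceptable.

Fix ϵ > 0. We want δ > 0 with 0 < |x − 10| < δ ⇒ |(-9x - 8)/(x - 6) + 49/2| < ϵ.
Combining over a common denominator, (-9x - 8)/(x - 6) + 49/2 = [(-9x - 8)·4 − (-98)·(x - 6)] / [4·(x - 6)] = 62(x − 10) / (4(x - 6)).
So |(-9x - 8)/(x - 6) + 49/2| = 62|x − 10| / (4·|x − 6|).
Require δ ≤ 2, so |x − 6| ≥ |4| − |x − 10| > 4 − 2 = 2.
Hence |(-9x - 8)/(x - 6) + 49/2| < 62|x − 10|/(4·2) = (31/4)|x − 10|, which is < ϵ once |x − 10| < (4/31)ϵ.
Take δ = min(2, (4/31)ϵ). Then 0 < |x − 10| < δ forces both bounds, so |(-9x - 8)/(x - 6) + 49/2| < ϵ.

δ = min(2, (4/31)ϵ)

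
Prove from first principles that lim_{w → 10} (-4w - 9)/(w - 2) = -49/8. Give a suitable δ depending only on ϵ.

Let ϵ > 0. We want δ > 0 with 0 < |w − 10| < δ ⇒ |(-4w - 9)/(w - 2) + 49/8| < ϵ.
Combining over a common denominator, (-4w - 9)/(w - 2) + 49/8 = [(-4w - 9)·8 − (-49)·(w - 2)] / [8·(w - 2)] = 17(w − 10) / (8(w - 2)).
So |(-4w - 9)/(w - 2) + 49/8| = 17|w − 10| / (8·|w − 2|).
Require δ ≤ 4, so |w − 2| ≥ |8| − |w − 10| > 8 − 4 = 4.
Hence |(-4w - 9)/(w - 2) + 49/8| < 17|w − 10|/(8·4) = (17/32)|w − 10|, which is < ϵ once |w − 10| < (32/17)ϵ.
Take δ = min(4, (32/17)ϵ). Then 0 < |w − 10| < δ forces both bounds, so |(-4w - 9)/(w - 2) + 49/8| < ϵ.

δ = min(4, (32/17)ϵ)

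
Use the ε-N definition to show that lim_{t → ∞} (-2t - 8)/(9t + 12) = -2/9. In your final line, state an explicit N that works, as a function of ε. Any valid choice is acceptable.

N = (16/27)/ε

Fix ε > 0. We seek N > 0 such that t > N implies |(-2t - 8)/(9t + 12) + 2/9| < ε.
(-2t - 8)/(9t + 12) + 2/9 = (9(-2t - 8) − (-2)(9t + 12)) / (9(9t + 12)) = -48/(9(9t + 12)).
For t > 0 we have 9t + 12 > 9t, so |(-2t - 8)/(9t + 12) + 2/9| = 48/(9(9t + 12)) < 48/(9·9t) = (16/27)/t.
Thus |(-2t - 8)/(9t + 12) + 2/9| < ε whenever t > (16/27)/ε.
Take N = (16/27)/ε. If t > N then |(-2t - 8)/(9t + 12) + 2/9| < (16/27)/t < ε.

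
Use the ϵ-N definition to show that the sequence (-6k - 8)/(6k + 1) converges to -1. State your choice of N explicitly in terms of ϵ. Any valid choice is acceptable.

N = (7/6)/ϵ

Let ϵ > 0. For k ≥ 1, |(-6k - 8)/(6k + 1) + 1| = |-42|/(6(6k + 1)) = 42/(6(6k + 1)).
Since 6k + 1 ≥ 6k for k ≥ 1, this is ≤ 42/(6·6k) = (7/6)/k.
So |(-6k - 8)/(6k + 1) + 1| < ϵ whenever k > (7/6)/ϵ.
Take N = (7/6)/ϵ. If k > N then |(-6k - 8)/(6k + 1) + 1| ≤ (7/6)/k < ϵ.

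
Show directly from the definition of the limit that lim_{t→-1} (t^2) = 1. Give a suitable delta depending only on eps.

Let eps > 0 be given. We seek delta > 0 with 0 < |t + 1| < delta ⇒ |t^2 − 1| < eps.
Factor: t^2 − 1 = (t + 1)(t - 1), so |t^2 − 1| = |t + 1|·|t - 1|.
Restrict delta ≤ 1. Then |t + 1| < 1 gives |t| < 2, so by the triangle inequality |t - 1| ≤ 2 + 1 = 3.
Hence |t^2 − 1| ≤ 3|t + 1|, which is < eps once |t + 1| < eps/3.
Take delta = min(1, eps/3). If 0 < |t + 1| < delta then both bounds hold and |t^2 − 1| ≤ 3|t + 1| < 3·(eps/3) = eps.

delta = min(1, eps/3)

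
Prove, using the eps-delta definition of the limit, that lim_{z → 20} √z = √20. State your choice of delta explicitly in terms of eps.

delta = min(20, √20·eps)

Let eps > 0 be given. We want delta > 0 such that 0 < |z − 20| < delta implies |√z − √20| < eps.
Rationalise: √z − √20 = (z − 20)/(√z + √20), so |√z − √20| = |z − 20|/(√z + √20).
Restrict delta ≤ 20 so that |z − 20| < 20 forces z > 0, and then √z + √20 > √20.
Hence |√z − √20| < |z − 20|/√20, which is < eps once |z − 20| < √20·eps.
Take delta = min(20, √20·eps). If 0 < |z − 20| < delta then z > 0 and |√z − √20| < |z − 20|/√20 < eps.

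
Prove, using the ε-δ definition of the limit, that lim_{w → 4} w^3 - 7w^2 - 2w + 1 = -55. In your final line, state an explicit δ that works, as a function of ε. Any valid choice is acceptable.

Fix ε > 0. We want δ > 0 such that 0 < |w − 4| < δ implies |(w^3 - 7w^2 - 2w + 1) + 55| < ε.
(w^3 - 7w^2 - 2w + 1) + 55 = w^3 - 7w^2 - 2w + 56 = (w − 4)(w^2 - 3w - 14).
So |(w^3 - 7w^2 - 2w + 1) + 55| = |w − 4|·|w^2 - 3w - 14|.
Require δ ≤ 1. Then |w − 4| < 1 gives |w| < 5, and by the triangle inequality |w^2 - 3w - 14| ≤ 5^2 + 3·5 + 14 = 54.
Hence |(w^3 - 7w^2 - 2w + 1) + 55| ≤ 54|w − 4| < ε provided |w − 4| < ε/54.
Take δ = min(1, ε/54). Then 0 < |w − 4| < δ gives both |w − 4| < 1 and |w − 4| < ε/54, so |(w^3 - 7w^2 - 2w + 1) + 55| < ε.

δ = min(1, ε/54)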